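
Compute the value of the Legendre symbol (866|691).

1

Reduce the numerator: 866 ≡ 175 (mod 691), so (866|691) = (175|691).
Both 175 ≡ 3 and 691 ≡ 3 (mod 4), so reciprocity gives (175|691) = -(691|175). Reduce: 691 ≡ 166 (mod 175). Now have -(166|175).
Factor out 2: 166 = 2·83. Since 175 ≡ 7 (mod 8), (2|175) = +1. Now have -(83|175).
Both 83 ≡ 3 and 175 ≡ 3 (mod 4), so reciprocity gives (83|175) = -(175|83). Reduce: 175 ≡ 9 (mod 83). Now have (9|83).
9 ≡ 1 (mod 4), so quadratic reciprocity gives (9|83) = (83|9). Reduce: 83 ≡ 2 (mod 9). Now have (2|9).
Factor out 2: 2 = 2. Since 9 ≡ 1 (mod 8), (2|9) = +1. Now have (1|9).
(1|9) = 1. Collecting the sign factors: 1.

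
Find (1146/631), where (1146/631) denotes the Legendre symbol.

(1146/631)
  = (515/631)    [1146 ≡ 515 mod 631]
  = -(631/515)    [QR: both ≡ 3 mod 4, sign flips]
  = -(116/515)    [631 ≡ 116 mod 515]
  = -(29/515)    [515 ≡ 3 mod 8 ⇒ (2/515)^2 = +1]
  = -(515/29)    [QR: 29 ≡ 1 mod 4, sign kept]
  = -(22/29)    [515 ≡ 22 mod 29]
  = (11/29)    [29 ≡ 5 mod 8 ⇒ (2/29) = -1]
  = (29/11)    [QR: 29 ≡ 1 mod 4, sign kept]
  = (7/11)    [29 ≡ 7 mod 11]
  = -(11/7)    [QR: both ≡ 3 mod 4, sign flips]
  = -(4/7)    [11 ≡ 4 mod 7]
  = -(1/7)    [7 ≡ 7 mod 8 ⇒ (2/7)^2 = +1]
  = -1    [(1/7) = 1]

-1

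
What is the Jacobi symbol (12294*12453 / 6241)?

1

By multiplicativity, (12294·12453 / 6241) = (12294 / 6241)·(12453 / 6241).
First factor (12294 / 6241):
(12294 / 6241)
  = (6053 / 6241)    [12294 ≡ 6053 mod 6241]
  = (6241 / 6053)    [QR: 6053 ≡ 1 mod 4, sign kept]
  = (188 / 6053)    [6241 ≡ 188 mod 6053]
  = (47 / 6053)    [6053 ≡ 5 mod 8 ⇒ (2 / 6053)^2 = +1]
  = (6053 / 47)    [QR: 6053 ≡ 1 mod 4, sign kept]
  = (37 / 47)    [6053 ≡ 37 mod 47]
  = (47 / 37)    [QR: 37 ≡ 1 mod 4, sign kept]
  = (10 / 37)    [47 ≡ 10 mod 37]
  = -(5 / 37)    [37 ≡ 5 mod 8 ⇒ (2 / 37) = -1]
  = -(37 / 5)    [QR: 5 ≡ 1 mod 4, sign kept]
  = -(2 / 5)    [37 ≡ 2 mod 5]
  = (1 / 5)    [5 ≡ 5 mod 8 ⇒ (2 / 5) = -1]
  = 1    [(1 / 5) = 1]
Second factor (12453 / 6241):
(12453 / 6241)
  = (6212 / 6241)    [12453 ≡ 6212 mod 6241]
  = (1553 / 6241)    [6241 ≡ 1 mod 8 ⇒ (2 / 6241)^2 = +1]
  = (6241 / 1553)    [QR: 1553 ≡ 1 mod 4, sign kept]
  = (29 / 1553)    [6241 ≡ 29 mod 1553]
  = (1553 / 29)    [QR: 29 ≡ 1 mod 4, sign kept]
  = (16 / 29)    [1553 ≡ 16 mod 29]
  = (1 / 29)    [29 ≡ 5 mod 8 ⇒ (2 / 29)^4 = +1]
  = 1    [(1 / 29) = 1]
Product: (1)·(1) = 1.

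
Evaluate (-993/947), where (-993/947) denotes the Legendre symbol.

(-993/947)
  = (901/947)    [-993 ≡ 901 mod 947]
  = (947/901)    [QR: 901 ≡ 1 mod 4, sign kept]
  = (46/901)    [947 ≡ 46 mod 901]
  = -(23/901)    [901 ≡ 5 mod 8 ⇒ (2/901) = -1]
  = -(901/23)    [QR: 901 ≡ 1 mod 4, sign kept]
  = -(4/23)    [901 ≡ 4 mod 23]
  = -(1/23)    [23 ≡ 7 mod 8 ⇒ (2/23)^2 = +1]
  = -1    [(1/23) = 1]

-1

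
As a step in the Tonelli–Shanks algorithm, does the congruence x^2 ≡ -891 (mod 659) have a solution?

(-891/659)
  = -(891/659)    [659 ≡ 3 mod 4 ⇒ (-1/659) = -1]
  = -(232/659)    [891 ≡ 232 mod 659]
  = (29/659)    [659 ≡ 3 mod 8 ⇒ (2/659)^3 = -1]
  = (659/29)    [QR: 29 ≡ 1 mod 4, sign kept]
  = (21/29)    [659 ≡ 21 mod 29]
  = (29/21)    [QR: 21 ≡ 1 mod 4, sign kept]
  = (8/21)    [29 ≡ 8 mod 21]
  = -(1/21)    [21 ≡ 5 mod 8 ⇒ (2/21)^3 = -1]
  = -1    [(1/21) = 1]
(-891/659) = -1, and 659 is prime, so -891 is not a quadratic residue mod 659.

no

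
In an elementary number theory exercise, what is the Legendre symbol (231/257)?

1

(231/257)
  = (257/231)    [QR: 257 ≡ 1 mod 4, sign kept]
  = (26/231)    [257 ≡ 26 mod 231]
  = (13/231)    [231 ≡ 7 mod 8 ⇒ (2/231) = +1]
  = (231/13)    [QR: 13 ≡ 1 mod 4, sign kept]
  = (10/13)    [231 ≡ 10 mod 13]
  = -(5/13)    [13 ≡ 5 mod 8 ⇒ (2/13) = -1]
  = -(13/5)    [QR: 5 ≡ 1 mod 4, sign kept]
  = -(3/5)    [13 ≡ 3 mod 5]
  = -(5/3)    [QR: 5 ≡ 1 mod 4, sign kept]
  = -(2/3)    [5 ≡ 2 mod 3]
  = (1/3)    [3 ≡ 3 mod 8 ⇒ (2/3) = -1]
  = 1    [(1/3) = 1]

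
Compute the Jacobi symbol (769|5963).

769 ≡ 1 (mod 4), so quadratic reciprocity gives (769|5963) = (5963|769). Reduce: 5963 ≡ 580 (mod 769). Now have (580|769).
Factor out 2: 580 = 2^2·145. Since 769 ≡ 1 (mod 8), (2|769) = +1, and (2|769)^2 = +1. Now have (145|769).
145 ≡ 1 (mod 4), so quadratic reciprocity gives (145|769) = (769|145). Reduce: 769 ≡ 44 (mod 145). Now have (44|145).
Factor out 2: 44 = 2^2·11. Since 145 ≡ 1 (mod 8), (2|145) = +1, and (2|145)^2 = +1. Now have (11|145).
145 ≡ 1 (mod 4), so quadratic reciprocity gives (11|145) = (145|11). Reduce: 145 ≡ 2 (mod 11). Now have (2|11).
Factor out 2: 2 = 2. Since 11 ≡ 3 (mod 8), (2|11) = -1. Now have -(1|11).
(1|11) = 1. Collecting the sign factors: -1.

-1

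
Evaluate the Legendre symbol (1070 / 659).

(1070 / 659)
  = (411 / 659)    [1070 ≡ 411 mod 659]
  = -(659 / 411)    [QR: both ≡ 3 mod 4, sign flips]
  = -(248 / 411)    [659 ≡ 248 mod 411]
  = (31 / 411)    [411 ≡ 3 mod 8 ⇒ (2 / 411)^3 = -1]
  = -(411 / 31)    [QR: both ≡ 3 mod 4, sign flips]
  = -(8 / 31)    [411 ≡ 8 mod 31]
  = -(1 / 31)    [31 ≡ 7 mod 8 ⇒ (2 / 31)^3 = +1]
  = -1    [(1 / 31) = 1]

-1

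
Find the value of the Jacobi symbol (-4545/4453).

-1

(-4545/4453)
  = (4545/4453)    [4453 ≡ 1 mod 4 ⇒ (-1/4453) = +1]
  = (92/4453)    [4545 ≡ 92 mod 4453]
  = (23/4453)    [4453 ≡ 5 mod 8 ⇒ (2/4453)^2 = +1]
  = (4453/23)    [QR: 4453 ≡ 1 mod 4, sign kept]
  = (14/23)    [4453 ≡ 14 mod 23]
  = (7/23)    [23 ≡ 7 mod 8 ⇒ (2/23) = +1]
  = -(23/7)    [QR: both ≡ 3 mod 4, sign flips]
  = -(2/7)    [23 ≡ 2 mod 7]
  = -(1/7)    [7 ≡ 7 mod 8 ⇒ (2/7) = +1]
  = -1    [(1/7) = 1]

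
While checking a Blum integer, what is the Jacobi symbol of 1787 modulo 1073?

(1787/1073)
  = (714/1073)    [1787 ≡ 714 mod 1073]
  = (357/1073)    [1073 ≡ 1 mod 8 ⇒ (2/1073) = +1]
  = (1073/357)    [QR: 357 ≡ 1 mod 4, sign kept]
  = (2/357)    [1073 ≡ 2 mod 357]
  = -(1/357)    [357 ≡ 5 mod 8 ⇒ (2/357) = -1]
  = -1    [(1/357) = 1]

-1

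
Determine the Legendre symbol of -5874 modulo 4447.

(-5874|4447)
  = -(5874|4447)    [4447 ≡ 3 mod 4 ⇒ (-1|4447) = -1]
  = -(1427|4447)    [5874 ≡ 1427 mod 4447]
  = (4447|1427)    [QR: both ≡ 3 mod 4, sign flips]
  = (166|1427)    [4447 ≡ 166 mod 1427]
  = -(83|1427)    [1427 ≡ 3 mod 8 ⇒ (2|1427) = -1]
  = (1427|83)    [QR: both ≡ 3 mod 4, sign flips]
  = (16|83)    [1427 ≡ 16 mod 83]
  = (1|83)    [83 ≡ 3 mod 8 ⇒ (2|83)^4 = +1]
  = 1    [(1|83) = 1]

1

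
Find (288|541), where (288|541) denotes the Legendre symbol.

-1

(288|541)
  = -(9|541)    [541 ≡ 5 mod 8 ⇒ (2|541)^5 = -1]
  = -(541|9)    [QR: 9 ≡ 1 mod 4, sign kept]
  = -(1|9)    [541 ≡ 1 mod 9]
  = -1    [(1|9) = 1]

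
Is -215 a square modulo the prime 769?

yes

Reduce the numerator: -215 ≡ 554 (mod 769), so (-215/769) = (554/769).
Factor out 2: 554 = 2·277. Since 769 ≡ 1 (mod 8), (2/769) = +1. Now have (277/769).
277 ≡ 1 (mod 4), so quadratic reciprocity gives (277/769) = (769/277). Reduce: 769 ≡ 215 (mod 277). Now have (215/277).
277 ≡ 1 (mod 4), so quadratic reciprocity gives (215/277) = (277/215). Reduce: 277 ≡ 62 (mod 215). Now have (62/215).
Factor out 2: 62 = 2·31. Since 215 ≡ 7 (mod 8), (2/215) = +1. Now have (31/215).
Both 31 ≡ 3 and 215 ≡ 3 (mod 4), so reciprocity gives (31/215) = -(215/31). Reduce: 215 ≡ 29 (mod 31). Now have -(29/31).
29 ≡ 1 (mod 4), so quadratic reciprocity gives (29/31) = (31/29). Reduce: 31 ≡ 2 (mod 29). Now have -(2/29).
Factor out 2: 2 = 2. Since 29 ≡ 5 (mod 8), (2/29) = -1. Now have (1/29).
(1/29) = 1. Collecting the sign factors: 1.
(-215/769) = 1, and 769 is prime, so -215 is a quadratic residue mod 769.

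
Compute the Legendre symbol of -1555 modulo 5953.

Pull out -1: (-1555/5953) = (-1/5953)·(1555/5953). Since 5953 ≡ 1 (mod 4), (-1/5953) = +1. Now have (1555/5953).
5953 ≡ 1 (mod 4), so quadratic reciprocity gives (1555/5953) = (5953/1555). Reduce: 5953 ≡ 1288 (mod 1555). Now have (1288/1555).
Factor out 2: 1288 = 2^3·161. Since 1555 ≡ 3 (mod 8), (2/1555) = -1, and (2/1555)^3 = -1. Now have -(161/1555).
161 ≡ 1 (mod 4), so quadratic reciprocity gives (161/1555) = (1555/161). Reduce: 1555 ≡ 106 (mod 161). Now have -(106/161).
Factor out 2: 106 = 2·53. Since 161 ≡ 1 (mod 8), (2/161) = +1. Now have -(53/161).
53 ≡ 1 (mod 4), so quadratic reciprocity gives (53/161) = (161/53). Reduce: 161 ≡ 2 (mod 53). Now have -(2/53).
Factor out 2: 2 = 2. Since 53 ≡ 5 (mod 8), (2/53) = -1. Now have (1/53).
(1/53) = 1. Collecting the sign factors: 1.

1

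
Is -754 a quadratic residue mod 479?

no

(-754|479)
  = -(754|479)    [479 ≡ 3 mod 4 ⇒ (-1|479) = -1]
  = -(275|479)    [754 ≡ 275 mod 479]
  = (479|275)    [QR: both ≡ 3 mod 4, sign flips]
  = (204|275)    [479 ≡ 204 mod 275]
  = (51|275)    [275 ≡ 3 mod 8 ⇒ (2|275)^2 = +1]
  = -(275|51)    [QR: both ≡ 3 mod 4, sign flips]
  = -(20|51)    [275 ≡ 20 mod 51]
  = -(5|51)    [51 ≡ 3 mod 8 ⇒ (2|51)^2 = +1]
  = -(51|5)    [QR: 5 ≡ 1 mod 4, sign kept]
  = -(1|5)    [51 ≡ 1 mod 5]
  = -1    [(1|5) = 1]
(-754|479) = -1, and 479 is prime, so -754 is not a quadratic residue mod 479.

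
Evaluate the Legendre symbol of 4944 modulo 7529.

1

Factor out 2: 4944 = 2^4·309. Since 7529 ≡ 1 (mod 8), (2 / 7529) = +1, and (2 / 7529)^4 = +1. Now have (309 / 7529).
309 ≡ 1 (mod 4), so quadratic reciprocity gives (309 / 7529) = (7529 / 309). Reduce: 7529 ≡ 113 (mod 309). Now have (113 / 309).
113 ≡ 1 (mod 4), so quadratic reciprocity gives (113 / 309) = (309 / 113). Reduce: 309 ≡ 83 (mod 113). Now have (83 / 113).
113 ≡ 1 (mod 4), so quadratic reciprocity gives (83 / 113) = (113 / 83). Reduce: 113 ≡ 30 (mod 83). Now have (30 / 83).
Factor out 2: 30 = 2·15. Since 83 ≡ 3 (mod 8), (2 / 83) = -1. Now have -(15 / 83).
Both 15 ≡ 3 and 83 ≡ 3 (mod 4), so reciprocity gives (15 / 83) = -(83 / 15). Reduce: 83 ≡ 8 (mod 15). Now have (8 / 15).
Factor out 2: 8 = 2^3. Since 15 ≡ 7 (mod 8), (2 / 15) = +1, and (2 / 15)^3 = +1. Now have (1 / 15).
(1 / 15) = 1. Collecting the sign factors: 1.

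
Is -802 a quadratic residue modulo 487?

no

Reduce the numerator: -802 ≡ 172 (mod 487), so (-802/487) = (172/487).
Factor out 2: 172 = 2^2·43. Since 487 ≡ 7 (mod 8), (2/487) = +1, and (2/487)^2 = +1. Now have (43/487).
Both 43 ≡ 3 and 487 ≡ 3 (mod 4), so reciprocity gives (43/487) = -(487/43). Reduce: 487 ≡ 14 (mod 43). Now have -(14/43).
Factor out 2: 14 = 2·7. Since 43 ≡ 3 (mod 8), (2/43) = -1. Now have (7/43).
Both 7 ≡ 3 and 43 ≡ 3 (mod 4), so reciprocity gives (7/43) = -(43/7). Reduce: 43 ≡ 1 (mod 7). Now have -(1/7).
(1/7) = 1. Collecting the sign factors: -1.
(-802/487) = -1, and 487 is prime, so -802 is not a quadratic residue mod 487.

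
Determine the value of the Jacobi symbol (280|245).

(280|245)
  = (35|245)    [280 ≡ 35 mod 245]
  = (245|35)    [QR: 245 ≡ 1 mod 4, sign kept]
  = (0|35)    [245 ≡ 0 mod 35]
  = 0    [numerator 0, gcd > 1]

0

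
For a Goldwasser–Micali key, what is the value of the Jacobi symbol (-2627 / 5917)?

1

Reduce the numerator: -2627 ≡ 3290 (mod 5917), so (-2627 / 5917) = (3290 / 5917).
Factor out 2: 3290 = 2·1645. Since 5917 ≡ 5 (mod 8), (2 / 5917) = -1. Now have -(1645 / 5917).
1645 ≡ 1 (mod 4), so quadratic reciprocity gives (1645 / 5917) = (5917 / 1645). Reduce: 5917 ≡ 982 (mod 1645). Now have -(982 / 1645).
Factor out 2: 982 = 2·491. Since 1645 ≡ 5 (mod 8), (2 / 1645) = -1. Now have (491 / 1645).
1645 ≡ 1 (mod 4), so quadratic reciprocity gives (491 / 1645) = (1645 / 491). Reduce: 1645 ≡ 172 (mod 491). Now have (172 / 491).
Factor out 2: 172 = 2^2·43. Since 491 ≡ 3 (mod 8), (2 / 491) = -1, and (2 / 491)^2 = +1. Now have (43 / 491).
Both 43 ≡ 3 and 491 ≡ 3 (mod 4), so reciprocity gives (43 / 491) = -(491 / 43). Reduce: 491 ≡ 18 (mod 43). Now have -(18 / 43).
Factor out 2: 18 = 2·9. Since 43 ≡ 3 (mod 8), (2 / 43) = -1. Now have (9 / 43).
9 ≡ 1 (mod 4), so quadratic reciprocity gives (9 / 43) = (43 / 9). Reduce: 43 ≡ 7 (mod 9). Now have (7 / 9).
9 ≡ 1 (mod 4), so quadratic reciprocity gives (7 / 9) = (9 / 7). Reduce: 9 ≡ 2 (mod 7). Now have (2 / 7).
Factor out 2: 2 = 2. Since 7 ≡ 7 (mod 8), (2 / 7) = +1. Now have (1 / 7).
(1 / 7) = 1. Collecting the sign factors: 1.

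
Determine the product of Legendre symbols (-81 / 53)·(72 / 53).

-1

By multiplicativity, (-81·72 / 53) = (-81 / 53)·(72 / 53).
First factor (-81 / 53):
Pull out -1: (-81 / 53) = (-1 / 53)·(81 / 53). Since 53 ≡ 1 (mod 4), (-1 / 53) = +1. Now have (81 / 53).
Reduce the numerator: 81 ≡ 28 (mod 53), so (81 / 53) = (28 / 53).
Factor out 2: 28 = 2^2·7. Since 53 ≡ 5 (mod 8), (2 / 53) = -1, and (2 / 53)^2 = +1. Now have (7 / 53).
53 ≡ 1 (mod 4), so quadratic reciprocity gives (7 / 53) = (53 / 7). Reduce: 53 ≡ 4 (mod 7). Now have (4 / 7).
Factor out 2: 4 = 2^2. Since 7 ≡ 7 (mod 8), (2 / 7) = +1, and (2 / 7)^2 = +1. Now have (1 / 7).
(1 / 7) = 1. Collecting the sign factors: 1.
Second factor (72 / 53):
Reduce the numerator: 72 ≡ 19 (mod 53), so (72 / 53) = (19 / 53).
53 ≡ 1 (mod 4), so quadratic reciprocity gives (19 / 53) = (53 / 19). Reduce: 53 ≡ 15 (mod 19). Now have (15 / 19).
Both 15 ≡ 3 and 19 ≡ 3 (mod 4), so reciprocity gives (15 / 19) = -(19 / 15). Reduce: 19 ≡ 4 (mod 15). Now have -(4 / 15).
Factor out 2: 4 = 2^2. Since 15 ≡ 7 (mod 8), (2 / 15) = +1, and (2 / 15)^2 = +1. Now have -(1 / 15).
(1 / 15) = 1. Collecting the sign factors: -1.
Product: (1)·(-1) = -1.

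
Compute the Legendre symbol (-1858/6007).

1

(-1858/6007)
  = (4149/6007)    [-1858 ≡ 4149 mod 6007]
  = (6007/4149)    [QR: 4149 ≡ 1 mod 4, sign kept]
  = (1858/4149)    [6007 ≡ 1858 mod 4149]
  = -(929/4149)    [4149 ≡ 5 mod 8 ⇒ (2/4149) = -1]
  = -(4149/929)    [QR: 929 ≡ 1 mod 4, sign kept]
  = -(433/929)    [4149 ≡ 433 mod 929]
  = -(929/433)    [QR: 433 ≡ 1 mod 4, sign kept]
  = -(63/433)    [929 ≡ 63 mod 433]
  = -(433/63)    [QR: 433 ≡ 1 mod 4, sign kept]
  = -(55/63)    [433 ≡ 55 mod 63]
  = (63/55)    [QR: both ≡ 3 mod 4, sign flips]
  = (8/55)    [63 ≡ 8 mod 55]
  = (1/55)    [55 ≡ 7 mod 8 ⇒ (2/55)^3 = +1]
  = 1    [(1/55) = 1]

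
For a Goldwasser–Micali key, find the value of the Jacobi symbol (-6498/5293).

-1

(-6498/5293)
  = (4088/5293)    [-6498 ≡ 4088 mod 5293]
  = -(511/5293)    [5293 ≡ 5 mod 8 ⇒ (2/5293)^3 = -1]
  = -(5293/511)    [QR: 5293 ≡ 1 mod 4, sign kept]
  = -(183/511)    [5293 ≡ 183 mod 511]
  = (511/183)    [QR: both ≡ 3 mod 4, sign flips]
  = (145/183)    [511 ≡ 145 mod 183]
  = (183/145)    [QR: 145 ≡ 1 mod 4, sign kept]
  = (38/145)    [183 ≡ 38 mod 145]
  = (19/145)    [145 ≡ 1 mod 8 ⇒ (2/145) = +1]
  = (145/19)    [QR: 145 ≡ 1 mod 4, sign kept]
  = (12/19)    [145 ≡ 12 mod 19]
  = (3/19)    [19 ≡ 3 mod 8 ⇒ (2/19)^2 = +1]
  = -(19/3)    [QR: both ≡ 3 mod 4, sign flips]
  = -(1/3)    [19 ≡ 1 mod 3]
  = -1    [(1/3) = 1]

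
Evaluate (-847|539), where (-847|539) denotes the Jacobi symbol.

0

(-847|539)
  = (231|539)    [-847 ≡ 231 mod 539]
  = -(539|231)    [QR: both ≡ 3 mod 4, sign flips]
  = -(77|231)    [539 ≡ 77 mod 231]
  = -(231|77)    [QR: 77 ≡ 1 mod 4, sign kept]
  = -(0|77)    [231 ≡ 0 mod 77]
  = 0    [numerator 0, gcd > 1]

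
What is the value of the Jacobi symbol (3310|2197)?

Reduce the numerator: 3310 ≡ 1113 (mod 2197), so (3310|2197) = (1113|2197).
1113 ≡ 1 (mod 4), so quadratic reciprocity gives (1113|2197) = (2197|1113). Reduce: 2197 ≡ 1084 (mod 1113). Now have (1084|1113).
Factor out 2: 1084 = 2^2·271. Since 1113 ≡ 1 (mod 8), (2|1113) = +1, and (2|1113)^2 = +1. Now have (271|1113).
1113 ≡ 1 (mod 4), so quadratic reciprocity gives (271|1113) = (1113|271). Reduce: 1113 ≡ 29 (mod 271). Now have (29|271).
29 ≡ 1 (mod 4), so quadratic reciprocity gives (29|271) = (271|29). Reduce: 271 ≡ 10 (mod 29). Now have (10|29).
Factor out 2: 10 = 2·5. Since 29 ≡ 5 (mod 8), (2|29) = -1. Now have -(5|29).
5 ≡ 1 (mod 4), so quadratic reciprocity gives (5|29) = (29|5). Reduce: 29 ≡ 4 (mod 5). Now have -(4|5).
Factor out 2: 4 = 2^2. Since 5 ≡ 5 (mod 8), (2|5) = -1, and (2|5)^2 = +1. Now have -(1|5).
(1|5) = 1. Collecting the sign factors: -1.

-1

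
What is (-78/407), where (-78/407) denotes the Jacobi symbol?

-1

(-78/407)
  = (329/407)    [-78 ≡ 329 mod 407]
  = (407/329)    [QR: 329 ≡ 1 mod 4, sign kept]
  = (78/329)    [407 ≡ 78 mod 329]
  = (39/329)    [329 ≡ 1 mod 8 ⇒ (2/329) = +1]
  = (329/39)    [QR: 329 ≡ 1 mod 4, sign kept]
  = (17/39)    [329 ≡ 17 mod 39]
  = (39/17)    [QR: 17 ≡ 1 mod 4, sign kept]
  = (5/17)    [39 ≡ 5 mod 17]
  = (17/5)    [QR: 5 ≡ 1 mod 4, sign kept]
  = (2/5)    [17 ≡ 2 mod 5]
  = -(1/5)    [5 ≡ 5 mod 8 ⇒ (2/5) = -1]
  = -1    [(1/5) = 1]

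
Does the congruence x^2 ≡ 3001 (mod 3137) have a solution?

(3001|3137)
  = (3137|3001)    [QR: 3001 ≡ 1 mod 4, sign kept]
  = (136|3001)    [3137 ≡ 136 mod 3001]
  = (17|3001)    [3001 ≡ 1 mod 8 ⇒ (2|3001)^3 = +1]
  = (3001|17)    [QR: 17 ≡ 1 mod 4, sign kept]
  = (9|17)    [3001 ≡ 9 mod 17]
  = (17|9)    [QR: 9 ≡ 1 mod 4, sign kept]
  = (8|9)    [17 ≡ 8 mod 9]
  = (1|9)    [9 ≡ 1 mod 8 ⇒ (2|9)^3 = +1]
  = 1    [(1|9) = 1]
(3001|3137) = 1, and 3137 is prime, so 3001 is a quadratic residue mod 3137.

yes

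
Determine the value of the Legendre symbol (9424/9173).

(9424/9173)
  = (251/9173)    [9424 ≡ 251 mod 9173]
  = (9173/251)    [QR: 9173 ≡ 1 mod 4, sign kept]
  = (137/251)    [9173 ≡ 137 mod 251]
  = (251/137)    [QR: 137 ≡ 1 mod 4, sign kept]
  = (114/137)    [251 ≡ 114 mod 137]
  = (57/137)    [137 ≡ 1 mod 8 ⇒ (2/137) = +1]
  = (137/57)    [QR: 57 ≡ 1 mod 4, sign kept]
  = (23/57)    [137 ≡ 23 mod 57]
  = (57/23)    [QR: 57 ≡ 1 mod 4, sign kept]
  = (11/23)    [57 ≡ 11 mod 23]
  = -(23/11)    [QR: both ≡ 3 mod 4, sign flips]
  = -(1/11)    [23 ≡ 1 mod 11]
  = -1    [(1/11) = 1]

-1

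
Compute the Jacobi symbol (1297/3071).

1297 ≡ 1 (mod 4), so quadratic reciprocity gives (1297/3071) = (3071/1297). Reduce: 3071 ≡ 477 (mod 1297). Now have (477/1297).
477 ≡ 1 (mod 4), so quadratic reciprocity gives (477/1297) = (1297/477). Reduce: 1297 ≡ 343 (mod 477). Now have (343/477).
477 ≡ 1 (mod 4), so quadratic reciprocity gives (343/477) = (477/343). Reduce: 477 ≡ 134 (mod 343). Now have (134/343).
Factor out 2: 134 = 2·67. Since 343 ≡ 7 (mod 8), (2/343) = +1. Now have (67/343).
Both 67 ≡ 3 and 343 ≡ 3 (mod 4), so reciprocity gives (67/343) = -(343/67). Reduce: 343 ≡ 8 (mod 67). Now have -(8/67).
Factor out 2: 8 = 2^3. Since 67 ≡ 3 (mod 8), (2/67) = -1, and (2/67)^3 = -1. Now have (1/67).
(1/67) = 1. Collecting the sign factors: 1.

1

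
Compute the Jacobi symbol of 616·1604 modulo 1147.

1

By multiplicativity, (616·1604 / 1147) = (616 / 1147)·(1604 / 1147).
First factor (616 / 1147):
Factor out 2: 616 = 2^3·77. Since 1147 ≡ 3 (mod 8), (2 / 1147) = -1, and (2 / 1147)^3 = -1. Now have -(77 / 1147).
77 ≡ 1 (mod 4), so quadratic reciprocity gives (77 / 1147) = (1147 / 77). Reduce: 1147 ≡ 69 (mod 77). Now have -(69 / 77).
69 ≡ 1 (mod 4), so quadratic reciprocity gives (69 / 77) = (77 / 69). Reduce: 77 ≡ 8 (mod 69). Now have -(8 / 69).
Factor out 2: 8 = 2^3. Since 69 ≡ 5 (mod 8), (2 / 69) = -1, and (2 / 69)^3 = -1. Now have (1 / 69).
(1 / 69) = 1. Collecting the sign factors: 1.
Second factor (1604 / 1147):
Reduce the numerator: 1604 ≡ 457 (mod 1147), so (1604 / 1147) = (457 / 1147).
457 ≡ 1 (mod 4), so quadratic reciprocity gives (457 / 1147) = (1147 / 457). Reduce: 1147 ≡ 233 (mod 457). Now have (233 / 457).
233 ≡ 1 (mod 4), so quadratic reciprocity gives (233 / 457) = (457 / 233). Reduce: 457 ≡ 224 (mod 233). Now have (224 / 233).
Factor out 2: 224 = 2^5·7. Since 233 ≡ 1 (mod 8), (2 / 233) = +1, and (2 / 233)^5 = +1. Now have (7 / 233).
233 ≡ 1 (mod 4), so quadratic reciprocity gives (7 / 233) = (233 / 7). Reduce: 233 ≡ 2 (mod 7). Now have (2 / 7).
Factor out 2: 2 = 2. Since 7 ≡ 7 (mod 8), (2 / 7) = +1. Now have (1 / 7).
(1 / 7) = 1. Collecting the sign factors: 1.
Product: (1)·(1) = 1.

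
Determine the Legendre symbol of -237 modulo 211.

1

(-237 / 211)
  = (185 / 211)    [-237 ≡ 185 mod 211]
  = (211 / 185)    [QR: 185 ≡ 1 mod 4, sign kept]
  = (26 / 185)    [211 ≡ 26 mod 185]
  = (13 / 185)    [185 ≡ 1 mod 8 ⇒ (2 / 185) = +1]
  = (185 / 13)    [QR: 13 ≡ 1 mod 4, sign kept]
  = (3 / 13)    [185 ≡ 3 mod 13]
  = (13 / 3)    [QR: 13 ≡ 1 mod 4, sign kept]
  = (1 / 3)    [13 ≡ 1 mod 3]
  = 1    [(1 / 3) = 1]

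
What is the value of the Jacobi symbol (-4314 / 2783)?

Reduce the numerator: -4314 ≡ 1252 (mod 2783), so (-4314 / 2783) = (1252 / 2783).
Factor out 2: 1252 = 2^2·313. Since 2783 ≡ 7 (mod 8), (2 / 2783) = +1, and (2 / 2783)^2 = +1. Now have (313 / 2783).
313 ≡ 1 (mod 4), so quadratic reciprocity gives (313 / 2783) = (2783 / 313). Reduce: 2783 ≡ 279 (mod 313). Now have (279 / 313).
313 ≡ 1 (mod 4), so quadratic reciprocity gives (279 / 313) = (313 / 279). Reduce: 313 ≡ 34 (mod 279). Now have (34 / 279).
Factor out 2: 34 = 2·17. Since 279 ≡ 7 (mod 8), (2 / 279) = +1. Now have (17 / 279).
17 ≡ 1 (mod 4), so quadratic reciprocity gives (17 / 279) = (279 / 17). Reduce: 279 ≡ 7 (mod 17). Now have (7 / 17).
17 ≡ 1 (mod 4), so quadratic reciprocity gives (7 / 17) = (17 / 7). Reduce: 17 ≡ 3 (mod 7). Now have (3 / 7).
Both 3 ≡ 3 and 7 ≡ 3 (mod 4), so reciprocity gives (3 / 7) = -(7 / 3). Reduce: 7 ≡ 1 (mod 3). Now have -(1 / 3).
(1 / 3) = 1. Collecting the sign factors: -1.

-1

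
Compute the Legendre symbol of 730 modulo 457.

-1

Reduce the numerator: 730 ≡ 273 (mod 457), so (730/457) = (273/457).
273 ≡ 1 (mod 4), so quadratic reciprocity gives (273/457) = (457/273). Reduce: 457 ≡ 184 (mod 273). Now have (184/273).
Factor out 2: 184 = 2^3·23. Since 273 ≡ 1 (mod 8), (2/273) = +1, and (2/273)^3 = +1. Now have (23/273).
273 ≡ 1 (mod 4), so quadratic reciprocity gives (23/273) = (273/23). Reduce: 273 ≡ 20 (mod 23). Now have (20/23).
Factor out 2: 20 = 2^2·5. Since 23 ≡ 7 (mod 8), (2/23) = +1, and (2/23)^2 = +1. Now have (5/23).
5 ≡ 1 (mod 4), so quadratic reciprocity gives (5/23) = (23/5). Reduce: 23 ≡ 3 (mod 5). Now have (3/5).
5 ≡ 1 (mod 4), so quadratic reciprocity gives (3/5) = (5/3). Reduce: 5 ≡ 2 (mod 3). Now have (2/3).
Factor out 2: 2 = 2. Since 3 ≡ 3 (mod 8), (2/3) = -1. Now have -(1/3).
(1/3) = 1. Collecting the sign factors: -1.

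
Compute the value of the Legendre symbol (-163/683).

-1

(-163/683)
  = (520/683)    [-163 ≡ 520 mod 683]
  = -(65/683)    [683 ≡ 3 mod 8 ⇒ (2/683)^3 = -1]
  = -(683/65)    [QR: 65 ≡ 1 mod 4, sign kept]
  = -(33/65)    [683 ≡ 33 mod 65]
  = -(65/33)    [QR: 33 ≡ 1 mod 4, sign kept]
  = -(32/33)    [65 ≡ 32 mod 33]
  = -(1/33)    [33 ≡ 1 mod 8 ⇒ (2/33)^5 = +1]
  = -1    [(1/33) = 1]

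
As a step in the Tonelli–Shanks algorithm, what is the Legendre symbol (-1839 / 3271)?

-1

Pull out -1: (-1839 / 3271) = (-1 / 3271)·(1839 / 3271). Since 3271 ≡ 3 (mod 4), (-1 / 3271) = -1. Now have -(1839 / 3271).
Both 1839 ≡ 3 and 3271 ≡ 3 (mod 4), so reciprocity gives (1839 / 3271) = -(3271 / 1839). Reduce: 3271 ≡ 1432 (mod 1839). Now have (1432 / 1839).
Factor out 2: 1432 = 2^3·179. Since 1839 ≡ 7 (mod 8), (2 / 1839) = +1, and (2 / 1839)^3 = +1. Now have (179 / 1839).
Both 179 ≡ 3 and 1839 ≡ 3 (mod 4), so reciprocity gives (179 / 1839) = -(1839 / 179). Reduce: 1839 ≡ 49 (mod 179). Now have -(49 / 179).
49 ≡ 1 (mod 4), so quadratic reciprocity gives (49 / 179) = (179 / 49). Reduce: 179 ≡ 32 (mod 49). Now have -(32 / 49).
Factor out 2: 32 = 2^5. Since 49 ≡ 1 (mod 8), (2 / 49) = +1, and (2 / 49)^5 = +1. Now have -(1 / 49).
(1 / 49) = 1. Collecting the sign factors: -1.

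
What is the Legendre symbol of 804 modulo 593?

Reduce the numerator: 804 ≡ 211 (mod 593), so (804|593) = (211|593).
593 ≡ 1 (mod 4), so quadratic reciprocity gives (211|593) = (593|211). Reduce: 593 ≡ 171 (mod 211). Now have (171|211).
Both 171 ≡ 3 and 211 ≡ 3 (mod 4), so reciprocity gives (171|211) = -(211|171). Reduce: 211 ≡ 40 (mod 171). Now have -(40|171).
Factor out 2: 40 = 2^3·5. Since 171 ≡ 3 (mod 8), (2|171) = -1, and (2|171)^3 = -1. Now have (5|171).
5 ≡ 1 (mod 4), so quadratic reciprocity gives (5|171) = (171|5). Reduce: 171 ≡ 1 (mod 5). Now have (1|5).
(1|5) = 1. Collecting the sign factors: 1.

1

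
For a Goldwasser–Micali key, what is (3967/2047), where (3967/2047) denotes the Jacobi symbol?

Reduce the numerator: 3967 ≡ 1920 (mod 2047), so (3967/2047) = (1920/2047).
Factor out 2: 1920 = 2^7·15. Since 2047 ≡ 7 (mod 8), (2/2047) = +1, and (2/2047)^7 = +1. Now have (15/2047).
Both 15 ≡ 3 and 2047 ≡ 3 (mod 4), so reciprocity gives (15/2047) = -(2047/15). Reduce: 2047 ≡ 7 (mod 15). Now have -(7/15).
Both 7 ≡ 3 and 15 ≡ 3 (mod 4), so reciprocity gives (7/15) = -(15/7). Reduce: 15 ≡ 1 (mod 7). Now have (1/7).
(1/7) = 1. Collecting the sign factors: 1.

1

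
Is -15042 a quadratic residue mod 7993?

Pull out -1: (-15042|7993) = (-1|7993)·(15042|7993). Since 7993 ≡ 1 (mod 4), (-1|7993) = +1. Now have (15042|7993).
Reduce the numerator: 15042 ≡ 7049 (mod 7993), so (15042|7993) = (7049|7993).
7049 ≡ 1 (mod 4), so quadratic reciprocity gives (7049|7993) = (7993|7049). Reduce: 7993 ≡ 944 (mod 7049). Now have (944|7049).
Factor out 2: 944 = 2^4·59. Since 7049 ≡ 1 (mod 8), (2|7049) = +1, and (2|7049)^4 = +1. Now have (59|7049).
7049 ≡ 1 (mod 4), so quadratic reciprocity gives (59|7049) = (7049|59). Reduce: 7049 ≡ 28 (mod 59). Now have (28|59).
Factor out 2: 28 = 2^2·7. Since 59 ≡ 3 (mod 8), (2|59) = -1, and (2|59)^2 = +1. Now have (7|59).
Both 7 ≡ 3 and 59 ≡ 3 (mod 4), so reciprocity gives (7|59) = -(59|7). Reduce: 59 ≡ 3 (mod 7). Now have -(3|7).
Both 3 ≡ 3 and 7 ≡ 3 (mod 4), so reciprocity gives (3|7) = -(7|3). Reduce: 7 ≡ 1 (mod 3). Now have (1|3).
(1|3) = 1. Collecting the sign factors: 1.
The Legendre symbol is 1, so x^2 ≡ -15042 (mod 7993) has solution.

yes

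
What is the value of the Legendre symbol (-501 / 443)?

-1

Pull out -1: (-501 / 443) = (-1 / 443)·(501 / 443). Since 443 ≡ 3 (mod 4), (-1 / 443) = -1. Now have -(501 / 443).
Reduce the numerator: 501 ≡ 58 (mod 443), so (501 / 443) = (58 / 443).
Factor out 2: 58 = 2·29. Since 443 ≡ 3 (mod 8), (2 / 443) = -1. Now have (29 / 443).
29 ≡ 1 (mod 4), so quadratic reciprocity gives (29 / 443) = (443 / 29). Reduce: 443 ≡ 8 (mod 29). Now have (8 / 29).
Factor out 2: 8 = 2^3. Since 29 ≡ 5 (mod 8), (2 / 29) = -1, and (2 / 29)^3 = -1. Now have -(1 / 29).
(1 / 29) = 1. Collecting the sign factors: -1.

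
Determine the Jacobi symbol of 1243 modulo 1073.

-1

(1243/1073)
  = (170/1073)    [1243 ≡ 170 mod 1073]
  = (85/1073)    [1073 ≡ 1 mod 8 ⇒ (2/1073) = +1]
  = (1073/85)    [QR: 85 ≡ 1 mod 4, sign kept]
  = (53/85)    [1073 ≡ 53 mod 85]
  = (85/53)    [QR: 53 ≡ 1 mod 4, sign kept]
  = (32/53)    [85 ≡ 32 mod 53]
  = -(1/53)    [53 ≡ 5 mod 8 ⇒ (2/53)^5 = -1]
  = -1    [(1/53) = 1]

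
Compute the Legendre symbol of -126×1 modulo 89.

-1

By multiplicativity, (-126·1|89) = (-126|89)·(1|89).
First factor (-126|89):
Reduce the numerator: -126 ≡ 52 (mod 89), so (-126|89) = (52|89).
Factor out 2: 52 = 2^2·13. Since 89 ≡ 1 (mod 8), (2|89) = +1, and (2|89)^2 = +1. Now have (13|89).
13 ≡ 1 (mod 4), so quadratic reciprocity gives (13|89) = (89|13). Reduce: 89 ≡ 11 (mod 13). Now have (11|13).
13 ≡ 1 (mod 4), so quadratic reciprocity gives (11|13) = (13|11). Reduce: 13 ≡ 2 (mod 11). Now have (2|11).
Factor out 2: 2 = 2. Since 11 ≡ 3 (mod 8), (2|11) = -1. Now have -(1|11).
(1|11) = 1. Collecting the sign factors: -1.
Second factor (1|89):
(1|89) = 1. Collecting the sign factors: 1.
Product: (-1)·(1) = -1.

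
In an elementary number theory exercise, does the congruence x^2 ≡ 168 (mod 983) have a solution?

Factor out 2: 168 = 2^3·21. Since 983 ≡ 7 (mod 8), (2/983) = +1, and (2/983)^3 = +1. Now have (21/983).
21 ≡ 1 (mod 4), so quadratic reciprocity gives (21/983) = (983/21). Reduce: 983 ≡ 17 (mod 21). Now have (17/21).
17 ≡ 1 (mod 4), so quadratic reciprocity gives (17/21) = (21/17). Reduce: 21 ≡ 4 (mod 17). Now have (4/17).
Factor out 2: 4 = 2^2. Since 17 ≡ 1 (mod 8), (2/17) = +1, and (2/17)^2 = +1. Now have (1/17).
(1/17) = 1. Collecting the sign factors: 1.
The Legendre symbol is 1, so x^2 ≡ 168 (mod 983) has solution.

yes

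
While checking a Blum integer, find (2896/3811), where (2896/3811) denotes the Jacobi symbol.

-1

Factor out 2: 2896 = 2^4·181. Since 3811 ≡ 3 (mod 8), (2/3811) = -1, and (2/3811)^4 = +1. Now have (181/3811).
181 ≡ 1 (mod 4), so quadratic reciprocity gives (181/3811) = (3811/181). Reduce: 3811 ≡ 10 (mod 181). Now have (10/181).
Factor out 2: 10 = 2·5. Since 181 ≡ 5 (mod 8), (2/181) = -1. Now have -(5/181).
5 ≡ 1 (mod 4), so quadratic reciprocity gives (5/181) = (181/5). Reduce: 181 ≡ 1 (mod 5). Now have -(1/5).
(1/5) = 1. Collecting the sign factors: -1.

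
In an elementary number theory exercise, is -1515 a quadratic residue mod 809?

(-1515/809)
  = (103/809)    [-1515 ≡ 103 mod 809]
  = (809/103)    [QR: 809 ≡ 1 mod 4, sign kept]
  = (88/103)    [809 ≡ 88 mod 103]
  = (11/103)    [103 ≡ 7 mod 8 ⇒ (2/103)^3 = +1]
  = -(103/11)    [QR: both ≡ 3 mod 4, sign flips]
  = -(4/11)    [103 ≡ 4 mod 11]
  = -(1/11)    [11 ≡ 3 mod 8 ⇒ (2/11)^2 = +1]
  = -1    [(1/11) = 1]
(-1515/809) = -1, and 809 is prime, so -1515 is not a quadratic residue mod 809.

no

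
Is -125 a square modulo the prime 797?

Pull out -1: (-125/797) = (-1/797)·(125/797). Since 797 ≡ 1 (mod 4), (-1/797) = +1. Now have (125/797).
125 ≡ 1 (mod 4), so quadratic reciprocity gives (125/797) = (797/125). Reduce: 797 ≡ 47 (mod 125). Now have (47/125).
125 ≡ 1 (mod 4), so quadratic reciprocity gives (47/125) = (125/47). Reduce: 125 ≡ 31 (mod 47). Now have (31/47).
Both 31 ≡ 3 and 47 ≡ 3 (mod 4), so reciprocity gives (31/47) = -(47/31). Reduce: 47 ≡ 16 (mod 31). Now have -(16/31).
Factor out 2: 16 = 2^4. Since 31 ≡ 7 (mod 8), (2/31) = +1, and (2/31)^4 = +1. Now have -(1/31).
(1/31) = 1. Collecting the sign factors: -1.
The Legendre symbol is -1, so x^2 ≡ -125 (mod 797) has no solution.

no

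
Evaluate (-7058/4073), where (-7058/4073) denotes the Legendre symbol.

(-7058/4073)
  = (7058/4073)    [4073 ≡ 1 mod 4 ⇒ (-1/4073) = +1]
  = (2985/4073)    [7058 ≡ 2985 mod 4073]
  = (4073/2985)    [QR: 2985 ≡ 1 mod 4, sign kept]
  = (1088/2985)    [4073 ≡ 1088 mod 2985]
  = (17/2985)    [2985 ≡ 1 mod 8 ⇒ (2/2985)^6 = +1]
  = (2985/17)    [QR: 17 ≡ 1 mod 4, sign kept]
  = (10/17)    [2985 ≡ 10 mod 17]
  = (5/17)    [17 ≡ 1 mod 8 ⇒ (2/17) = +1]
  = (17/5)    [QR: 5 ≡ 1 mod 4, sign kept]
  = (2/5)    [17 ≡ 2 mod 5]
  = -(1/5)    [5 ≡ 5 mod 8 ⇒ (2/5) = -1]
  = -1    [(1/5) = 1]

-1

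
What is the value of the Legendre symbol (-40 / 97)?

Reduce the numerator: -40 ≡ 57 (mod 97), so (-40 / 97) = (57 / 97).
57 ≡ 1 (mod 4), so quadratic reciprocity gives (57 / 97) = (97 / 57). Reduce: 97 ≡ 40 (mod 57). Now have (40 / 57).
Factor out 2: 40 = 2^3·5. Since 57 ≡ 1 (mod 8), (2 / 57) = +1, and (2 / 57)^3 = +1. Now have (5 / 57).
5 ≡ 1 (mod 4), so quadratic reciprocity gives (5 / 57) = (57 / 5). Reduce: 57 ≡ 2 (mod 5). Now have (2 / 5).
Factor out 2: 2 = 2. Since 5 ≡ 5 (mod 8), (2 / 5) = -1. Now have -(1 / 5).
(1 / 5) = 1. Collecting the sign factors: -1.

-1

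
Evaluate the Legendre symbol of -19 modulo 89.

(-19 / 89)
  = (19 / 89)    [89 ≡ 1 mod 4 ⇒ (-1 / 89) = +1]
  = (89 / 19)    [QR: 89 ≡ 1 mod 4, sign kept]
  = (13 / 19)    [89 ≡ 13 mod 19]
  = (19 / 13)    [QR: 13 ≡ 1 mod 4, sign kept]
  = (6 / 13)    [19 ≡ 6 mod 13]
  = -(3 / 13)    [13 ≡ 5 mod 8 ⇒ (2 / 13) = -1]
  = -(13 / 3)    [QR: 13 ≡ 1 mod 4, sign kept]
  = -(1 / 3)    [13 ≡ 1 mod 3]
  = -1    [(1 / 3) = 1]

-1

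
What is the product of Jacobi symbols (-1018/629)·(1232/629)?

By multiplicativity, (-1018·1232/629) = (-1018/629)·(1232/629).
First factor (-1018/629):
Reduce the numerator: -1018 ≡ 240 (mod 629), so (-1018/629) = (240/629).
Factor out 2: 240 = 2^4·15. Since 629 ≡ 5 (mod 8), (2/629) = -1, and (2/629)^4 = +1. Now have (15/629).
629 ≡ 1 (mod 4), so quadratic reciprocity gives (15/629) = (629/15). Reduce: 629 ≡ 14 (mod 15). Now have (14/15).
Factor out 2: 14 = 2·7. Since 15 ≡ 7 (mod 8), (2/15) = +1. Now have (7/15).
Both 7 ≡ 3 and 15 ≡ 3 (mod 4), so reciprocity gives (7/15) = -(15/7). Reduce: 15 ≡ 1 (mod 7). Now have -(1/7).
(1/7) = 1. Collecting the sign factors: -1.
Second factor (1232/629):
Reduce the numerator: 1232 ≡ 603 (mod 629), so (1232/629) = (603/629).
629 ≡ 1 (mod 4), so quadratic reciprocity gives (603/629) = (629/603). Reduce: 629 ≡ 26 (mod 603). Now have (26/603).
Factor out 2: 26 = 2·13. Since 603 ≡ 3 (mod 8), (2/603) = -1. Now have -(13/603).
13 ≡ 1 (mod 4), so quadratic reciprocity gives (13/603) = (603/13). Reduce: 603 ≡ 5 (mod 13). Now have -(5/13).
5 ≡ 1 (mod 4), so quadratic reciprocity gives (5/13) = (13/5). Reduce: 13 ≡ 3 (mod 5). Now have -(3/5).
5 ≡ 1 (mod 4), so quadratic reciprocity gives (3/5) = (5/3). Reduce: 5 ≡ 2 (mod 3). Now have -(2/3).
Factor out 2: 2 = 2. Since 3 ≡ 3 (mod 8), (2/3) = -1. Now have (1/3).
(1/3) = 1. Collecting the sign factors: 1.
Product: (-1)·(1) = -1.

-1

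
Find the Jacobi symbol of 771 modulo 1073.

1

1073 ≡ 1 (mod 4), so quadratic reciprocity gives (771 / 1073) = (1073 / 771). Reduce: 1073 ≡ 302 (mod 771). Now have (302 / 771).
Factor out 2: 302 = 2·151. Since 771 ≡ 3 (mod 8), (2 / 771) = -1. Now have -(151 / 771).
Both 151 ≡ 3 and 771 ≡ 3 (mod 4), so reciprocity gives (151 / 771) = -(771 / 151). Reduce: 771 ≡ 16 (mod 151). Now have (16 / 151).
Factor out 2: 16 = 2^4. Since 151 ≡ 7 (mod 8), (2 / 151) = +1, and (2 / 151)^4 = +1. Now have (1 / 151).
(1 / 151) = 1. Collecting the sign factors: 1.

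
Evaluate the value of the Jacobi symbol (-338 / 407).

-1

Reduce the numerator: -338 ≡ 69 (mod 407), so (-338 / 407) = (69 / 407).
69 ≡ 1 (mod 4), so quadratic reciprocity gives (69 / 407) = (407 / 69). Reduce: 407 ≡ 62 (mod 69). Now have (62 / 69).
Factor out 2: 62 = 2·31. Since 69 ≡ 5 (mod 8), (2 / 69) = -1. Now have -(31 / 69).
69 ≡ 1 (mod 4), so quadratic reciprocity gives (31 / 69) = (69 / 31). Reduce: 69 ≡ 7 (mod 31). Now have -(7 / 31).
Both 7 ≡ 3 and 31 ≡ 3 (mod 4), so reciprocity gives (7 / 31) = -(31 / 7). Reduce: 31 ≡ 3 (mod 7). Now have (3 / 7).
Both 3 ≡ 3 and 7 ≡ 3 (mod 4), so reciprocity gives (3 / 7) = -(7 / 3). Reduce: 7 ≡ 1 (mod 3). Now have -(1 / 3).
(1 / 3) = 1. Collecting the sign factors: -1.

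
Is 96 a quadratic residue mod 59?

(96/59)
  = (37/59)    [96 ≡ 37 mod 59]
  = (59/37)    [QR: 37 ≡ 1 mod 4, sign kept]
  = (22/37)    [59 ≡ 22 mod 37]
  = -(11/37)    [37 ≡ 5 mod 8 ⇒ (2/37) = -1]
  = -(37/11)    [QR: 37 ≡ 1 mod 4, sign kept]
  = -(4/11)    [37 ≡ 4 mod 11]
  = -(1/11)    [11 ≡ 3 mod 8 ⇒ (2/11)^2 = +1]
  = -1    [(1/11) = 1]
(96/59) = -1, and 59 is prime, so 96 is not a quadratic residue mod 59.

no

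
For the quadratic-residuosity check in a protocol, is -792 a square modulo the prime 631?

(-792|631)
  = (470|631)    [-792 ≡ 470 mod 631]
  = (235|631)    [631 ≡ 7 mod 8 ⇒ (2|631) = +1]
  = -(631|235)    [QR: both ≡ 3 mod 4, sign flips]
  = -(161|235)    [631 ≡ 161 mod 235]
  = -(235|161)    [QR: 161 ≡ 1 mod 4, sign kept]
  = -(74|161)    [235 ≡ 74 mod 161]
  = -(37|161)    [161 ≡ 1 mod 8 ⇒ (2|161) = +1]
  = -(161|37)    [QR: 37 ≡ 1 mod 4, sign kept]
  = -(13|37)    [161 ≡ 13 mod 37]
  = -(37|13)    [QR: 13 ≡ 1 mod 4, sign kept]
  = -(11|13)    [37 ≡ 11 mod 13]
  = -(13|11)    [QR: 13 ≡ 1 mod 4, sign kept]
  = -(2|11)    [13 ≡ 2 mod 11]
  = (1|11)    [11 ≡ 3 mod 8 ⇒ (2|11) = -1]
  = 1    [(1|11) = 1]
The Legendre symbol is 1, so x^2 ≡ -792 (mod 631) has solution.

yes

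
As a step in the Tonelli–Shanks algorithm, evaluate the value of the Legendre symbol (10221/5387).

(10221/5387)
  = (4834/5387)    [10221 ≡ 4834 mod 5387]
  = -(2417/5387)    [5387 ≡ 3 mod 8 ⇒ (2/5387) = -1]
  = -(5387/2417)    [QR: 2417 ≡ 1 mod 4, sign kept]
  = -(553/2417)    [5387 ≡ 553 mod 2417]
  = -(2417/553)    [QR: 553 ≡ 1 mod 4, sign kept]
  = -(205/553)    [2417 ≡ 205 mod 553]
  = -(553/205)    [QR: 205 ≡ 1 mod 4, sign kept]
  = -(143/205)    [553 ≡ 143 mod 205]
  = -(205/143)    [QR: 205 ≡ 1 mod 4, sign kept]
  = -(62/143)    [205 ≡ 62 mod 143]
  = -(31/143)    [143 ≡ 7 mod 8 ⇒ (2/143) = +1]
  = (143/31)    [QR: both ≡ 3 mod 4, sign flips]
  = (19/31)    [143 ≡ 19 mod 31]
  = -(31/19)    [QR: both ≡ 3 mod 4, sign flips]
  = -(12/19)    [31 ≡ 12 mod 19]
  = -(3/19)    [19 ≡ 3 mod 8 ⇒ (2/19)^2 = +1]
  = (19/3)    [QR: both ≡ 3 mod 4, sign flips]
  = (1/3)    [19 ≡ 1 mod 3]
  = 1    [(1/3) = 1]

1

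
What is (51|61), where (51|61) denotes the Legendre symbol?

(51|61)
  = (61|51)    [QR: 61 ≡ 1 mod 4, sign kept]
  = (10|51)    [61 ≡ 10 mod 51]
  = -(5|51)    [51 ≡ 3 mod 8 ⇒ (2|51) = -1]
  = -(51|5)    [QR: 5 ≡ 1 mod 4, sign kept]
  = -(1|5)    [51 ≡ 1 mod 5]
  = -1    [(1|5) = 1]

-1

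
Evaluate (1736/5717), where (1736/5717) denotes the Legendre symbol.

(1736/5717)
  = -(217/5717)    [5717 ≡ 5 mod 8 ⇒ (2/5717)^3 = -1]
  = -(5717/217)    [QR: 217 ≡ 1 mod 4, sign kept]
  = -(75/217)    [5717 ≡ 75 mod 217]
  = -(217/75)    [QR: 217 ≡ 1 mod 4, sign kept]
  = -(67/75)    [217 ≡ 67 mod 75]
  = (75/67)    [QR: both ≡ 3 mod 4, sign flips]
  = (8/67)    [75 ≡ 8 mod 67]
  = -(1/67)    [67 ≡ 3 mod 8 ⇒ (2/67)^3 = -1]
  = -1    [(1/67) = 1]

-1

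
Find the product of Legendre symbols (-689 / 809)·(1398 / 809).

By multiplicativity, (-689·1398 / 809) = (-689 / 809)·(1398 / 809).
First factor (-689 / 809):
(-689 / 809)
  = (689 / 809)    [809 ≡ 1 mod 4 ⇒ (-1 / 809) = +1]
  = (809 / 689)    [QR: 689 ≡ 1 mod 4, sign kept]
  = (120 / 689)    [809 ≡ 120 mod 689]
  = (15 / 689)    [689 ≡ 1 mod 8 ⇒ (2 / 689)^3 = +1]
  = (689 / 15)    [QR: 689 ≡ 1 mod 4, sign kept]
  = (14 / 15)    [689 ≡ 14 mod 15]
  = (7 / 15)    [15 ≡ 7 mod 8 ⇒ (2 / 15) = +1]
  = -(15 / 7)    [QR: both ≡ 3 mod 4, sign flips]
  = -(1 / 7)    [15 ≡ 1 mod 7]
  = -1    [(1 / 7) = 1]
Second factor (1398 / 809):
(1398 / 809)
  = (589 / 809)    [1398 ≡ 589 mod 809]
  = (809 / 589)    [QR: 589 ≡ 1 mod 4, sign kept]
  = (220 / 589)    [809 ≡ 220 mod 589]
  = (55 / 589)    [589 ≡ 5 mod 8 ⇒ (2 / 589)^2 = +1]
  = (589 / 55)    [QR: 589 ≡ 1 mod 4, sign kept]
  = (39 / 55)    [589 ≡ 39 mod 55]
  = -(55 / 39)    [QR: both ≡ 3 mod 4, sign flips]
  = -(16 / 39)    [55 ≡ 16 mod 39]
  = -(1 / 39)    [39 ≡ 7 mod 8 ⇒ (2 / 39)^4 = +1]
  = -1    [(1 / 39) = 1]
Product: (-1)·(-1) = 1.

1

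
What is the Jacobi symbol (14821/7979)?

1

Reduce the numerator: 14821 ≡ 6842 (mod 7979), so (14821/7979) = (6842/7979).
Factor out 2: 6842 = 2·3421. Since 7979 ≡ 3 (mod 8), (2/7979) = -1. Now have -(3421/7979).
3421 ≡ 1 (mod 4), so quadratic reciprocity gives (3421/7979) = (7979/3421). Reduce: 7979 ≡ 1137 (mod 3421). Now have -(1137/3421).
1137 ≡ 1 (mod 4), so quadratic reciprocity gives (1137/3421) = (3421/1137). Reduce: 3421 ≡ 10 (mod 1137). Now have -(10/1137).
Factor out 2: 10 = 2·5. Since 1137 ≡ 1 (mod 8), (2/1137) = +1. Now have -(5/1137).
5 ≡ 1 (mod 4), so quadratic reciprocity gives (5/1137) = (1137/5). Reduce: 1137 ≡ 2 (mod 5). Now have -(2/5).
Factor out 2: 2 = 2. Since 5 ≡ 5 (mod 8), (2/5) = -1. Now have (1/5).
(1/5) = 1. Collecting the sign factors: 1.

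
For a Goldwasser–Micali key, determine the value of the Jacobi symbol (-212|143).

(-212|143)
  = (74|143)    [-212 ≡ 74 mod 143]
  = (37|143)    [143 ≡ 7 mod 8 ⇒ (2|143) = +1]
  = (143|37)    [QR: 37 ≡ 1 mod 4, sign kept]
  = (32|37)    [143 ≡ 32 mod 37]
  = -(1|37)    [37 ≡ 5 mod 8 ⇒ (2|37)^5 = -1]
  = -1    [(1|37) = 1]

-1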